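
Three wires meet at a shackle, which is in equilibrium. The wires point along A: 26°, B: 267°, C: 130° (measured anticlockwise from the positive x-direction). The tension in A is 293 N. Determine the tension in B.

T_B ≈ 417 N

Resolve: ΣF_x = 293 cos 26° + T_B cos 267° + T_C cos 130° = 0.
        ΣF_y = 293 sin 26° + T_B sin 267° + T_C sin 130° = 0.
The known terms sum to (263.3, 128.4) N, so -0.0523 T_B − 0.6428 T_C = -263.3 and -0.9986 T_B + 0.7660 T_C = -128.4.
Solving simultaneously: T_B = 416.9 N, T_C = 375.8 N.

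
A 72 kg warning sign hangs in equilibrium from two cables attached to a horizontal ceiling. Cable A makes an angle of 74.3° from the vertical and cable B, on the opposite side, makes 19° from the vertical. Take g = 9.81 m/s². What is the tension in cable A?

T_A ≈ 230 N

Angles from the horizontal: cable A is 90° − 74.3° = 15.7°, cable B is 90° − 19° = 71°.
Weight W = 72 × 9.81 = 706.3 N acts straight down.
Horizontal: T_A cos 15.7° = T_B cos 71°  →  T_B = 2.957 T_A.
Vertical: T_A sin 15.7° + T_B sin 71° = 706.3.
Substituting the horizontal relation into the vertical equation gives 3.066 T_A = 706.3, so T_A = 230.3 N.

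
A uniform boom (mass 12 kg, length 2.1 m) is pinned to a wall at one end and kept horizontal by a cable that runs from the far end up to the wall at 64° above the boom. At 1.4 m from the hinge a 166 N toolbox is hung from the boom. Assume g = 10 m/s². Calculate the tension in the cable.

T ≈ 190 N

Take torques about the hinge: T sin 64° · 2.1 = 12×10×1.05 + 166×1.4 = 358.4 N·m.
So T = 358.4 / (0.8988 × 2.1) = 189.88 N.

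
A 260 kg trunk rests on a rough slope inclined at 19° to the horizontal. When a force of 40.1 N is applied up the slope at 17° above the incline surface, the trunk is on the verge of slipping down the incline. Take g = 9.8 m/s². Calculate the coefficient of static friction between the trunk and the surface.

On the verge of sliding down the incline, friction is at its maximum μN and acts up the slope.
Perpendicular to incline: N = W cos 19° − P sin 17° = 2409 − 11.72 = 2397 N.
Along incline: P cos 17° + μN = W sin 19° → μ = (W sin 19° − P cos 17°) / N = 0.33.

μ ≈ 0.330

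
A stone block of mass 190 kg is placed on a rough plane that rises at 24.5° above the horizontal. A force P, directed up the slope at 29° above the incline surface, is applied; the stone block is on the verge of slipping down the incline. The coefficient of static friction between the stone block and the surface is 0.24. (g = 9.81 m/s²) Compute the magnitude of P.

P ≈ 483 N

On the verge of sliding down the incline, friction equals μN and acts up the slope.
Perpendicular: N + P sin 29° = W cos 24.5° = 1696 N.
Along incline: P cos 29° + μN = W sin 24.5° with W sin 24.5° = 772.9 N.
Solving the pair for P and N: P = 482.5 N, N = 1462 N (and f = μN = 350.9 N).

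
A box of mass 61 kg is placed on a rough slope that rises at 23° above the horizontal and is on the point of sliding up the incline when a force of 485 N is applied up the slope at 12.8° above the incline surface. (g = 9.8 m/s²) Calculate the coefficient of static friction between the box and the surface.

μ ≈ 0.541

On the verge of sliding up the incline, friction is at its maximum μN and acts down the slope.
Perpendicular to incline: N = W cos 23° − P sin 12.8° = 550.3 − 107.5 = 442.8 N.
Along incline: P cos 12.8° − μN = W sin 23° → μ = −(W sin 23° − P cos 12.8°) / N = 0.5405.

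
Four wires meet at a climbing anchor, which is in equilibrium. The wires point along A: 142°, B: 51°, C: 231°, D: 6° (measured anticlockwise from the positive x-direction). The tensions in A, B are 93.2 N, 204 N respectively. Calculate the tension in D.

Resolve: ΣF_x = 93.2 cos 142° + 204 cos 51° + T_C cos 231° + T_D cos 6° = 0.
        ΣF_y = 93.2 sin 142° + 204 sin 51° + T_C sin 231° + T_D sin 6° = 0.
The known terms sum to (54.94, 215.9) N, so -0.6293 T_C + 0.9945 T_D = -54.94 and -0.7771 T_C + 0.1045 T_D = -215.9.
Solving simultaneously: T_C = 295.6 N, T_D = 131.8 N.

T_D ≈ 132 N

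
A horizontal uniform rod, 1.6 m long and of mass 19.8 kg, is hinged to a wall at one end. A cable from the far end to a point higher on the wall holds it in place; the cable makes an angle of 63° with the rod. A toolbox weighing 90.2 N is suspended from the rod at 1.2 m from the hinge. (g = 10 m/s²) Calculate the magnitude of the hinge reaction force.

|H| ≈ 148 N

Take torques about the hinge: T sin 63° · 1.6 = 19.8×10×0.8 + 90.2×1.2 = 266.64 N·m.
So T = 266.64 / (0.8910 × 1.6) = 187.04 N.
ΣF_x = 0: H_x = T cos 63° = 84.912 N.
ΣF_y = 0: H_y = (19.8×10 + 90.2) − T sin 63° = 288.2 − 166.65 = 121.55 N.
|H| = √(H_x² + H_y²) = √((84.912)² + (121.55)²) = 148.27 N.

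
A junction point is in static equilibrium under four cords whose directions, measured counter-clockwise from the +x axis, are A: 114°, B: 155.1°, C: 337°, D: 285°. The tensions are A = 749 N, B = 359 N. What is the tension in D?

Resolve: ΣF_x = 749 cos 114° + 359 cos 155.1° + T_C cos 337° + T_D cos 285° = 0.
        ΣF_y = 749 sin 114° + 359 sin 155.1° + T_C sin 337° + T_D sin 285° = 0.
The known terms sum to (-630.3, 835.4) N, so 0.9205 T_C + 0.2588 T_D = 630.3 and -0.3907 T_C − 0.9659 T_D = -835.4.
Solving simultaneously: T_C = 498.2 N, T_D = 663.3 N.

T_D ≈ 663 N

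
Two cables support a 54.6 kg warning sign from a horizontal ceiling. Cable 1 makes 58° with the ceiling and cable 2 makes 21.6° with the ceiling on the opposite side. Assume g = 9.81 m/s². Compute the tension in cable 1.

T_1 ≈ 506 N

Weight W = 54.6 × 9.81 = 535.6 N acts straight down.
Horizontal: T_1 cos 58° = T_2 cos 21.6°  →  T_2 = 0.5699 T_1.
Vertical: T_1 sin 58° + T_2 sin 21.6° = 535.6.
Substituting the horizontal relation into the vertical equation gives 1.058 T_1 = 535.6, so T_1 = 506.3 N.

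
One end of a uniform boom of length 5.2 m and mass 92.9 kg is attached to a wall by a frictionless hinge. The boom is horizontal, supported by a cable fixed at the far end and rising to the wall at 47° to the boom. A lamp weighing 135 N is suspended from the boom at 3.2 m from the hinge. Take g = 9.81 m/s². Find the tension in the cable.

Take torques about the hinge: T sin 47° · 5.2 = 92.9×9.81×2.6 + 135×3.2 = 2801.5 N·m.
So T = 2801.5 / (0.7314 × 5.2) = 736.65 N.

T ≈ 737 N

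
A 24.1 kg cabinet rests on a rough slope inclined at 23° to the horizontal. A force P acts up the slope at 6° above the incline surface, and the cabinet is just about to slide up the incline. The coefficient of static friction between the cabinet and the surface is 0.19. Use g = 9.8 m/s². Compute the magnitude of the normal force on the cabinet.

On the verge of sliding up the incline, friction equals μN and acts down the slope.
Perpendicular: N + P sin 6° = W cos 23° = 217.4 N.
Along incline: P cos 6° = W sin 23° + μN  with W sin 23° = 92.28 N.
Solving the pair for P and N: P = 131.7 N, N = 203.6 N (and f = μN = 38.69 N).

N ≈ 204 N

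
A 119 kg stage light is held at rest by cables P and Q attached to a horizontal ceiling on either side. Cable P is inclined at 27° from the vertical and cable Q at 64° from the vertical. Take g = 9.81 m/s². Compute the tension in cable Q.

T_Q ≈ 530 N

Angles from the horizontal: cable P is 90° − 27° = 63°, cable Q is 90° − 64° = 26°.
Weight W = 119 × 9.81 = 1167 N acts straight down.
Horizontal: T_P cos 63° = T_Q cos 26°  →  T_P = 1.98 T_Q.
Vertical: T_P sin 63° + T_Q sin 26° = 1167.
Substituting the horizontal relation into the vertical equation gives 2.202 T_Q = 1167, so T_Q = 530.1 N.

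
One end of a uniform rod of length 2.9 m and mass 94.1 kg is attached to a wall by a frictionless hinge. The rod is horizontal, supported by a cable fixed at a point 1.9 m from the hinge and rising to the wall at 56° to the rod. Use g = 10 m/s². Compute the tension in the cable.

Take torques about the hinge: T sin 56° · 1.9 = 94.1×10×1.45 = 1364.5 N·m.
So T = 1364.5 / (0.8290 × 1.9) = 866.22 N.

T ≈ 866 N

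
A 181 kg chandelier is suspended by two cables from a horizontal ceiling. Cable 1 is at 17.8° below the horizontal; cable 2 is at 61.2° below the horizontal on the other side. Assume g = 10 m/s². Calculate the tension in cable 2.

T_2 ≈ 1760 N

Weight W = 181 × 10 = 1810 N acts straight down.
Horizontal: T_1 cos 17.8° = T_2 cos 61.2°  →  T_1 = 0.506 T_2.
Vertical: T_1 sin 17.8° + T_2 sin 61.2° = 1810.
Substituting the horizontal relation into the vertical equation gives 1.031 T_2 = 1810, so T_2 = 1756 N.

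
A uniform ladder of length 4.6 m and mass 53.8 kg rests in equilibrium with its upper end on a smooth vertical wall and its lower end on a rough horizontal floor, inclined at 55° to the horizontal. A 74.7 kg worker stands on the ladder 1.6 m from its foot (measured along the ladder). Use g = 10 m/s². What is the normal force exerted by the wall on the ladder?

N_wall ≈ 370 N

Torques about the foot: N_wall · 4.6 sin 55° = 53.8×10×2.3 cos 55° + 74.7×10×1.6 cos 55° → N_wall = 370.29 N.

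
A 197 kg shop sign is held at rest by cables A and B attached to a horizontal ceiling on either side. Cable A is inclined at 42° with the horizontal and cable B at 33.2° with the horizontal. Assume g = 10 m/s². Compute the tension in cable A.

Weight W = 197 × 10 = 1970 N acts straight down.
Horizontal: T_A cos 42° = T_B cos 33.2°  →  T_B = 0.8881 T_A.
Vertical: T_A sin 42° + T_B sin 33.2° = 1970.
Substituting the horizontal relation into the vertical equation gives 1.155 T_A = 1970, so T_A = 1705 N.

T_A ≈ 1700 N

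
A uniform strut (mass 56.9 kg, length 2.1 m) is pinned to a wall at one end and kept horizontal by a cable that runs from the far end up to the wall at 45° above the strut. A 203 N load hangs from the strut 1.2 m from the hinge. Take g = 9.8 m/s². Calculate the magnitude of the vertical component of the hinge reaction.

|H_y| ≈ 366 N

Take torques about the hinge: T sin 45° · 2.1 = 56.9×9.8×1.05 + 203×1.2 = 829.1 N·m.
So T = 829.1 / (0.7071 × 2.1) = 558.35 N.
ΣF_y = 0: H_y = (56.9×9.8 + 203) − T sin 45° = 760.62 − 394.81 = 365.81 N.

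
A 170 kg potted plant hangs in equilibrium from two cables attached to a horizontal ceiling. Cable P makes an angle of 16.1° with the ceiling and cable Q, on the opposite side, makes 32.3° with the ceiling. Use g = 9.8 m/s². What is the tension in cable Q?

Weight W = 170 × 9.8 = 1666 N acts straight down.
Horizontal: T_P cos 16.1° = T_Q cos 32.3°  →  T_P = 0.8798 T_Q.
Vertical: T_P sin 16.1° + T_Q sin 32.3° = 1666.
Substituting the horizontal relation into the vertical equation gives 0.7783 T_Q = 1666, so T_Q = 2140 N.

T_Q ≈ 2140 N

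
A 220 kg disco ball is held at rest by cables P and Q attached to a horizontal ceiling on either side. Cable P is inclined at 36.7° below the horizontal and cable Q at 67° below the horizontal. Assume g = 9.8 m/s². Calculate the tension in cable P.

Weight W = 220 × 9.8 = 2156 N acts straight down.
Horizontal: T_P cos 36.7° = T_Q cos 67°  →  T_Q = 2.052 T_P.
Vertical: T_P sin 36.7° + T_Q sin 67° = 2156.
Substituting the horizontal relation into the vertical equation gives 2.486 T_P = 2156, so T_P = 867.1 N.

T_P ≈ 867 N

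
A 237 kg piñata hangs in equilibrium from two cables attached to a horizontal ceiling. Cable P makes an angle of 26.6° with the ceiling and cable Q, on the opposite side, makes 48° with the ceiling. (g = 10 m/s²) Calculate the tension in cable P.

T_P ≈ 1640 N

Weight W = 237 × 10 = 2370 N acts straight down.
Horizontal: T_P cos 26.6° = T_Q cos 48°  →  T_Q = 1.336 T_P.
Vertical: T_P sin 26.6° + T_Q sin 48° = 2370.
Substituting the horizontal relation into the vertical equation gives 1.441 T_P = 2370, so T_P = 1645 N.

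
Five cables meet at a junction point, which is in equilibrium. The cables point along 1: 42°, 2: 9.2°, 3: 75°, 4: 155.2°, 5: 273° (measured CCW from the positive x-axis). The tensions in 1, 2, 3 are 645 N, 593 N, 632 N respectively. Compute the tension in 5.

Resolve: ΣF_x = 645 cos 42° + 593 cos 9.2° + 632 cos 75° + T_4 cos 155.2° + T_5 cos 273° = 0.
        ΣF_y = 645 sin 42° + 593 sin 9.2° + 632 sin 75° + T_4 sin 155.2° + T_5 sin 273° = 0.
The known terms sum to (1228, 1137) N, so -0.9078 T_4 + 0.0523 T_5 = -1228 and 0.4195 T_4 − 0.9986 T_5 = -1137.
Solving simultaneously: T_4 = 1454 N, T_5 = 1749 N.

T_5 ≈ 1750 N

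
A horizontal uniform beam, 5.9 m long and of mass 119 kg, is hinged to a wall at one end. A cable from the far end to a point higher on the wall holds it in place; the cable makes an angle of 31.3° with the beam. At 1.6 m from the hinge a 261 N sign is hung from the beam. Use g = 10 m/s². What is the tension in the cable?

T ≈ 1280 N

Take torques about the hinge: T sin 31.3° · 5.9 = 119×10×2.95 + 261×1.6 = 3928.1 N·m.
So T = 3928.1 / (0.5195 × 5.9) = 1281.5 N.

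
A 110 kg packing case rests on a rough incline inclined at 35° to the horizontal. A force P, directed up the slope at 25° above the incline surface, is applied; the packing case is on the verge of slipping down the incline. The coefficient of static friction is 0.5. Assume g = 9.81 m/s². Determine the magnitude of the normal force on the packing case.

N ≈ 776 N

On the verge of sliding down the incline, friction equals μN and acts up the slope.
Perpendicular: N + P sin 25° = W cos 35° = 883.9 N.
Along incline: P cos 25° + μN = W sin 35° with W sin 35° = 618.9 N.
Solving the pair for P and N: P = 254.6 N, N = 776.3 N (and f = μN = 388.2 N).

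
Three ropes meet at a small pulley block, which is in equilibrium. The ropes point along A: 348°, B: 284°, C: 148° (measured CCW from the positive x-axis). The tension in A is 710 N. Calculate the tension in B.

Resolve: ΣF_x = 710 cos 348° + T_B cos 284° + T_C cos 148° = 0.
        ΣF_y = 710 sin 348° + T_B sin 284° + T_C sin 148° = 0.
The known terms sum to (694.5, -147.6) N, so 0.2419 T_B − 0.8480 T_C = -694.5 and -0.9703 T_B + 0.5299 T_C = 147.6.
Solving simultaneously: T_B = 349.6 N, T_C = 918.6 N.

T_B ≈ 350 N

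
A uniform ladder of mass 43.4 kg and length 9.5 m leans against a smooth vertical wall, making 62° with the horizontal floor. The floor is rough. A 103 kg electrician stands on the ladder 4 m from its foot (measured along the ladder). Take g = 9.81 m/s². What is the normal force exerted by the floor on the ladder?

ΣF_y = 0: N_floor = 43.4×9.81 + 103×9.81 = 1436.2 N.

N_floor ≈ 1440 N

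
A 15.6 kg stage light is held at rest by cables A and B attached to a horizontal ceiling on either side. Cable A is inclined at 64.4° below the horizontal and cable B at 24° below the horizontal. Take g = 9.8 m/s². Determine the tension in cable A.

T_A ≈ 140 N

Weight W = 15.6 × 9.8 = 152.9 N acts straight down.
Horizontal: T_A cos 64.4° = T_B cos 24°  →  T_B = 0.473 T_A.
Vertical: T_A sin 64.4° + T_B sin 24° = 152.9.
Substituting the horizontal relation into the vertical equation gives 1.094 T_A = 152.9, so T_A = 139.7 N.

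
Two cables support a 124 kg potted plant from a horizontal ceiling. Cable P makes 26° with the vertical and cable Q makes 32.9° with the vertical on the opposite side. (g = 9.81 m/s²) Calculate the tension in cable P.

Angles from the horizontal: cable P is 90° − 26° = 64°, cable Q is 90° − 32.9° = 57.1°.
Weight W = 124 × 9.81 = 1216 N acts straight down.
Horizontal: T_P cos 64° = T_Q cos 57.1°  →  T_Q = 0.8071 T_P.
Vertical: T_P sin 64° + T_Q sin 57.1° = 1216.
Substituting the horizontal relation into the vertical equation gives 1.576 T_P = 1216, so T_P = 771.7 N.

T_P ≈ 772 N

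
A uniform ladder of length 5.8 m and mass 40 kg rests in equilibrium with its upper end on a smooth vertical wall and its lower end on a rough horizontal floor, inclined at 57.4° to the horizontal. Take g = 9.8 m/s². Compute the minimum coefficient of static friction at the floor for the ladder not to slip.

μ_min ≈ 0.320

ΣF_y = 0: N_floor = 40×9.8 = 392 N.
Torques about the foot: N_wall · 5.8 sin 57.4° = 40×9.8×2.9 cos 57.4° → N_wall = 125.35 N.
ΣF_x = 0: f_floor = N_wall = 125.35 N.
μ_min = f_floor / N_floor = 125.35 / 392 = 0.3198.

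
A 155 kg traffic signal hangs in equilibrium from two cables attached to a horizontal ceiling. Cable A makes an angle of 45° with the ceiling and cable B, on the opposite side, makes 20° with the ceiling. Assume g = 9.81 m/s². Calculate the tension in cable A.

T_A ≈ 1580 N

Weight W = 155 × 9.81 = 1521 N acts straight down.
Horizontal: T_A cos 45° = T_B cos 20°  →  T_B = 0.7525 T_A.
Vertical: T_A sin 45° + T_B sin 20° = 1521.
Substituting the horizontal relation into the vertical equation gives 0.9645 T_A = 1521, so T_A = 1577 N.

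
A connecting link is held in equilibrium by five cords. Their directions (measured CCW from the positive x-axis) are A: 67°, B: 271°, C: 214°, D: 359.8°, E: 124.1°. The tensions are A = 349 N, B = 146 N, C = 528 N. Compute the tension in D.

Resolve: ΣF_x = 349 cos 67° + 146 cos 271° + 528 cos 214° + T_D cos 359.8° + T_E cos 124.1° = 0.
        ΣF_y = 349 sin 67° + 146 sin 271° + 528 sin 214° + T_D sin 359.8° + T_E sin 124.1° = 0.
The known terms sum to (-298.8, -120) N, so 1.0000 T_D − 0.5606 T_E = 298.8 and -0.0035 T_D + 0.8281 T_E = 120.
Solving simultaneously: T_D = 381 N, T_E = 146.5 N.

T_D ≈ 381 N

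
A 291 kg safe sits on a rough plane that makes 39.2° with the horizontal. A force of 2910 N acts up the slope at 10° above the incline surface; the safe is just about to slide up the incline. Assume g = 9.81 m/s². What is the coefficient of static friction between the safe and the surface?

On the verge of sliding up the incline, friction is at its maximum μN and acts down the slope.
Perpendicular to incline: N = W cos 39.2° − P sin 10° = 2212 − 505.3 = 1707 N.
Along incline: P cos 10° − μN = W sin 39.2° → μ = −(W sin 39.2° − P cos 10°) / N = 0.6219.

μ ≈ 0.622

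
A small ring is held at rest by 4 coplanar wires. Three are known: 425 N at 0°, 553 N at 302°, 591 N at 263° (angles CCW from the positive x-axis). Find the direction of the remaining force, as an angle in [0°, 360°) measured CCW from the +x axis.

Sum the known components: ΣF_x = 646 N, ΣF_y = -1056 N.
For equilibrium the remaining force must supply (−ΣF_x, −ΣF_y) = (-646, 1056) N.
Magnitude = √((-646)² + (1056)²) = 1238 N; direction = atan2(1056, -646) = 121.5°.

θ ≈ 121°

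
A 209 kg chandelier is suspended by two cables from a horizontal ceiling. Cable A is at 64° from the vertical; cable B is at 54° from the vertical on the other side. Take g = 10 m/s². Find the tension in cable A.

Angles from the horizontal: cable A is 90° − 64° = 26°, cable B is 90° − 54° = 36°.
Weight W = 209 × 10 = 2090 N acts straight down.
Horizontal: T_A cos 26° = T_B cos 36°  →  T_B = 1.111 T_A.
Vertical: T_A sin 26° + T_B sin 36° = 2090.
Substituting the horizontal relation into the vertical equation gives 1.091 T_A = 2090, so T_A = 1915 N.

T_A ≈ 1920 N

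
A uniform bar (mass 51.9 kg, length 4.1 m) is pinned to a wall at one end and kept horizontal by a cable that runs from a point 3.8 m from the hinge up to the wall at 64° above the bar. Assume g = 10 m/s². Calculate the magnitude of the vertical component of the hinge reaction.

|H_y| ≈ 239 N

Take torques about the hinge: T sin 64° · 3.8 = 51.9×10×2.05 = 1063.9 N·m.
So T = 1063.9 / (0.8988 × 3.8) = 311.51 N.
ΣF_y = 0: H_y = (51.9×10) − T sin 64° = 519 − 279.99 = 239.01 N.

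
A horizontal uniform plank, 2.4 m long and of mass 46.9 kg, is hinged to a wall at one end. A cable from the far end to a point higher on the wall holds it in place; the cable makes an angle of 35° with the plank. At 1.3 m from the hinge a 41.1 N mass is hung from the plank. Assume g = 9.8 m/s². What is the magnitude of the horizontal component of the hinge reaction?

Take torques about the hinge: T sin 35° · 2.4 = 46.9×9.8×1.2 + 41.1×1.3 = 604.97 N·m.
So T = 604.97 / (0.5736 × 2.4) = 439.47 N.
ΣF_x = 0: H_x = T cos 35° = 360 N.

H_x ≈ 360 N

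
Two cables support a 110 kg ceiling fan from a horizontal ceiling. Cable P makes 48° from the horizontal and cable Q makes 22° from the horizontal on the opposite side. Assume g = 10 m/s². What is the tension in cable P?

Weight W = 110 × 10 = 1100 N acts straight down.
Horizontal: T_P cos 48° = T_Q cos 22°  →  T_Q = 0.7217 T_P.
Vertical: T_P sin 48° + T_Q sin 22° = 1100.
Substituting the horizontal relation into the vertical equation gives 1.013 T_P = 1100, so T_P = 1085 N.

T_P ≈ 1090 N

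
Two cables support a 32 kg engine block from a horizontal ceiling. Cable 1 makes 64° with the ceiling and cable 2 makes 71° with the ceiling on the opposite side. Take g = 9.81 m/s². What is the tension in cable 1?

Weight W = 32 × 9.81 = 313.9 N acts straight down.
Horizontal: T_1 cos 64° = T_2 cos 71°  →  T_2 = 1.346 T_1.
Vertical: T_1 sin 64° + T_2 sin 71° = 313.9.
Substituting the horizontal relation into the vertical equation gives 2.172 T_1 = 313.9, so T_1 = 144.5 N.

T_1 ≈ 145 N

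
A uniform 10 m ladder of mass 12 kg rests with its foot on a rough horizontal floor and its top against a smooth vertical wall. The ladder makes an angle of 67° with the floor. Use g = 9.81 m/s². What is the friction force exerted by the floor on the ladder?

f ≈ 25 N

Torques about the foot: N_wall · 10 sin 67° = 12×9.81×5 cos 67° → N_wall = 24.985 N.
ΣF_x = 0: f_floor = N_wall = 24.985 N.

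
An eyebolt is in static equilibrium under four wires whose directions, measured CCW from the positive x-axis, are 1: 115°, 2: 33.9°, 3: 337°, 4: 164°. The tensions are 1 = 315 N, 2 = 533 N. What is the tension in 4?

T_4 ≈ 5390 N

Resolve: ΣF_x = 315 cos 115° + 533 cos 33.9° + T_3 cos 337° + T_4 cos 164° = 0.
        ΣF_y = 315 sin 115° + 533 sin 33.9° + T_3 sin 337° + T_4 sin 164° = 0.
The known terms sum to (309.3, 582.8) N, so 0.9205 T_3 − 0.9613 T_4 = -309.3 and -0.3907 T_3 + 0.2756 T_4 = -582.8.
Solving simultaneously: T_3 = 5296 N, T_4 = 5393 N.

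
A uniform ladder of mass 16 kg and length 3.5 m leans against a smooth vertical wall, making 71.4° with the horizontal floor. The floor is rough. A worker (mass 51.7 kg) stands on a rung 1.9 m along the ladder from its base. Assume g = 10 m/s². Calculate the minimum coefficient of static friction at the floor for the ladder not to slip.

ΣF_y = 0: N_floor = 16×10 + 51.7×10 = 677 N.
Torques about the foot: N_wall · 3.5 sin 71.4° = 16×10×1.75 cos 71.4° + 51.7×10×1.9 cos 71.4° → N_wall = 121.37 N.
ΣF_x = 0: f_floor = N_wall = 121.37 N.
μ_min = f_floor / N_floor = 121.37 / 677 = 0.1793.

μ_min ≈ 0.179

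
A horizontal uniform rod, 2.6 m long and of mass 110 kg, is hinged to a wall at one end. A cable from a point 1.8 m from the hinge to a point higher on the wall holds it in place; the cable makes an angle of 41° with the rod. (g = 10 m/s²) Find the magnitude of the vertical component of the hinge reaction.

Take torques about the hinge: T sin 41° · 1.8 = 110×10×1.3 = 1430 N·m.
So T = 1430 / (0.6561 × 1.8) = 1210.9 N.
ΣF_y = 0: H_y = (110×10) − T sin 41° = 1100 − 794.44 = 305.56 N.

|H_y| ≈ 306 N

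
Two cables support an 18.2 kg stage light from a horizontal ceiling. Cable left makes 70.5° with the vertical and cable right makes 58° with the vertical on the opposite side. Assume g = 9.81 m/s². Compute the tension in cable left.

T_left ≈ 193 N

Angles from the horizontal: cable left is 90° − 70.5° = 19.5°, cable right is 90° − 58° = 32°.
Weight W = 18.2 × 9.81 = 178.5 N acts straight down.
Horizontal: T_left cos 19.5° = T_right cos 32°  →  T_right = 1.112 T_left.
Vertical: T_left sin 19.5° + T_right sin 32° = 178.5.
Substituting the horizontal relation into the vertical equation gives 0.9228 T_left = 178.5, so T_left = 193.5 N.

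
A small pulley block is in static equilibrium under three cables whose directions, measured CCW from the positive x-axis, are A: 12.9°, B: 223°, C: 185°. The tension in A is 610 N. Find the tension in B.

T_B ≈ 136 N

Resolve: ΣF_x = 610 cos 12.9° + T_B cos 223° + T_C cos 185° = 0.
        ΣF_y = 610 sin 12.9° + T_B sin 223° + T_C sin 185° = 0.
The known terms sum to (594.6, 136.2) N, so -0.7314 T_B − 0.9962 T_C = -594.6 and -0.6820 T_B − 0.0872 T_C = -136.2.
Solving simultaneously: T_B = 136.2 N, T_C = 496.9 N.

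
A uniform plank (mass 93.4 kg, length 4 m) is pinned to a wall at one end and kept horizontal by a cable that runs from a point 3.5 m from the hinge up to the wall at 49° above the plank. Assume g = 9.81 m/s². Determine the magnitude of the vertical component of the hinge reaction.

|H_y| ≈ 393 N

Take torques about the hinge: T sin 49° · 3.5 = 93.4×9.81×2 = 1832.5 N·m.
So T = 1832.5 / (0.7547 × 3.5) = 693.74 N.
ΣF_y = 0: H_y = (93.4×9.81) − T sin 49° = 916.25 − 523.57 = 392.68 N.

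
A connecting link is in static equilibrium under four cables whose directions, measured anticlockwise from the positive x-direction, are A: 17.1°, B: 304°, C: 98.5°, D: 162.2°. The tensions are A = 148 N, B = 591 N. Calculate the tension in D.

Resolve: ΣF_x = 148 cos 17.1° + 591 cos 304° + T_C cos 98.5° + T_D cos 162.2° = 0.
        ΣF_y = 148 sin 17.1° + 591 sin 304° + T_C sin 98.5° + T_D sin 162.2° = 0.
The known terms sum to (471.9, -446.4) N, so -0.1478 T_C − 0.9521 T_D = -471.9 and 0.9890 T_C + 0.3057 T_D = 446.4.
Solving simultaneously: T_C = 313.2 N, T_D = 447 N.

T_D ≈ 447 N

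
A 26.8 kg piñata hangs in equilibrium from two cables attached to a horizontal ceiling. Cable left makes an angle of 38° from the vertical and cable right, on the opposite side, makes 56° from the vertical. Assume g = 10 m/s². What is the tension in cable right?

T_right ≈ 165 N

Angles from the horizontal: cable left is 90° − 38° = 52°, cable right is 90° − 56° = 34°.
Weight W = 26.8 × 10 = 268 N acts straight down.
Horizontal: T_left cos 52° = T_right cos 34°  →  T_left = 1.347 T_right.
Vertical: T_left sin 52° + T_right sin 34° = 268.
Substituting the horizontal relation into the vertical equation gives 1.62 T_right = 268, so T_right = 165.4 N.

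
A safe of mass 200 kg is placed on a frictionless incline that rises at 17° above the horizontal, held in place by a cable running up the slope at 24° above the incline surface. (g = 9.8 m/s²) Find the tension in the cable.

Take axes along and perpendicular to the incline. Weight components: W sin 17° = 573 N down-slope, W cos 17° = 1874 N into the surface.
Along incline: T cos 24° = W sin 17° → T = 627.3 N.
Perpendicular: N = W cos 17° − T sin 24° = 1619 N.

T ≈ 627 N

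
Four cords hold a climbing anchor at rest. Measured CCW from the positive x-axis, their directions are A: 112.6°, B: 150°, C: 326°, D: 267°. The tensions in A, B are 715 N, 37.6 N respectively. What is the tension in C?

T_C ≈ 400 N

Resolve: ΣF_x = 715 cos 112.6° + 37.6 cos 150° + T_C cos 326° + T_D cos 267° = 0.
        ΣF_y = 715 sin 112.6° + 37.6 sin 150° + T_C sin 326° + T_D sin 267° = 0.
The known terms sum to (-307.3, 678.9) N, so 0.8290 T_C − 0.0523 T_D = 307.3 and -0.5592 T_C − 0.9986 T_D = -678.9.
Solving simultaneously: T_C = 399.5 N, T_D = 456.1 N.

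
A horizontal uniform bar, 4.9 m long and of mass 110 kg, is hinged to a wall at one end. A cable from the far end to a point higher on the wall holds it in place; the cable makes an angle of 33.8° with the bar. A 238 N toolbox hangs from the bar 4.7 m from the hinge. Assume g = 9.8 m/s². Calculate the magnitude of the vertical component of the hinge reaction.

Take torques about the hinge: T sin 33.8° · 4.9 = 110×9.8×2.45 + 238×4.7 = 3759.7 N·m.
So T = 3759.7 / (0.5563 × 4.9) = 1379.3 N.
ΣF_y = 0: H_y = (110×9.8 + 238) − T sin 33.8° = 1316 − 767.29 = 548.71 N.

|H_y| ≈ 549 N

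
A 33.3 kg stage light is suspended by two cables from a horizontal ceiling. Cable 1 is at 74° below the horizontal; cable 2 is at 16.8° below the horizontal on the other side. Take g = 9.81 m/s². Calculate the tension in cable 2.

Weight W = 33.3 × 9.81 = 326.7 N acts straight down.
Horizontal: T_1 cos 74° = T_2 cos 16.8°  →  T_1 = 3.473 T_2.
Vertical: T_1 sin 74° + T_2 sin 16.8° = 326.7.
Substituting the horizontal relation into the vertical equation gives 3.628 T_2 = 326.7, so T_2 = 90.05 N.

T_2 ≈ 90.1 N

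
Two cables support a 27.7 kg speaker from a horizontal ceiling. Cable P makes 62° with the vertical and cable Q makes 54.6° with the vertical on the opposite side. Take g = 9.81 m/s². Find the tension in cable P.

T_P ≈ 248 N

Angles from the horizontal: cable P is 90° − 62° = 28°, cable Q is 90° − 54.6° = 35.4°.
Weight W = 27.7 × 9.81 = 271.7 N acts straight down.
Horizontal: T_P cos 28° = T_Q cos 35.4°  →  T_Q = 1.083 T_P.
Vertical: T_P sin 28° + T_Q sin 35.4° = 271.7.
Substituting the horizontal relation into the vertical equation gives 1.097 T_P = 271.7, so T_P = 247.7 N.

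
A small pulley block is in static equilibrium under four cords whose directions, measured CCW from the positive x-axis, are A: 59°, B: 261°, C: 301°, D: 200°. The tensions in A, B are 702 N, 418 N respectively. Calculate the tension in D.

T_D ≈ 358 N

Resolve: ΣF_x = 702 cos 59° + 418 cos 261° + T_C cos 301° + T_D cos 200° = 0.
        ΣF_y = 702 sin 59° + 418 sin 261° + T_C sin 301° + T_D sin 200° = 0.
The known terms sum to (296.2, 188.9) N, so 0.5150 T_C − 0.9397 T_D = -296.2 and -0.8572 T_C − 0.3420 T_D = -188.9.
Solving simultaneously: T_C = 77.62 N, T_D = 357.7 N.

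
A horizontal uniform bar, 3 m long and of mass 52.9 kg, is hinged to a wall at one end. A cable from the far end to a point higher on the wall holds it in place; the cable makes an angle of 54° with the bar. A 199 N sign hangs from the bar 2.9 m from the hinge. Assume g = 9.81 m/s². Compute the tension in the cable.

T ≈ 559 N

Take torques about the hinge: T sin 54° · 3 = 52.9×9.81×1.5 + 199×2.9 = 1355.5 N·m.
So T = 1355.5 / (0.8090 × 3) = 558.51 N.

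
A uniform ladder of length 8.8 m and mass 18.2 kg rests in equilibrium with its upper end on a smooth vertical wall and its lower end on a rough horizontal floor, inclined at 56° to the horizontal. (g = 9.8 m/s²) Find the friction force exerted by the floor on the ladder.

Torques about the foot: N_wall · 8.8 sin 56° = 18.2×9.8×4.4 cos 56° → N_wall = 60.153 N.
ΣF_x = 0: f_floor = N_wall = 60.153 N.

f ≈ 60.2 N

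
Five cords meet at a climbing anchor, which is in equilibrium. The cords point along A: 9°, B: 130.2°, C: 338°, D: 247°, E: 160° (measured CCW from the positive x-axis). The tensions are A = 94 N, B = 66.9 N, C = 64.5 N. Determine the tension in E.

T_E ≈ 84.6 N

Resolve: ΣF_x = 94 cos 9° + 66.9 cos 130.2° + 64.5 cos 338° + T_D cos 247° + T_E cos 160° = 0.
        ΣF_y = 94 sin 9° + 66.9 sin 130.2° + 64.5 sin 338° + T_D sin 247° + T_E sin 160° = 0.
The known terms sum to (109.5, 41.64) N, so -0.3907 T_D − 0.9397 T_E = -109.5 and -0.9205 T_D + 0.3420 T_E = -41.64.
Solving simultaneously: T_D = 76.67 N, T_E = 84.61 N.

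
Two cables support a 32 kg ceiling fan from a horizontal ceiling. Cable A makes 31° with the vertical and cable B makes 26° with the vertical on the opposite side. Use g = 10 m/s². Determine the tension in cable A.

Angles from the horizontal: cable A is 90° − 31° = 59°, cable B is 90° − 26° = 64°.
Weight W = 32 × 10 = 320 N acts straight down.
Horizontal: T_A cos 59° = T_B cos 64°  →  T_B = 1.175 T_A.
Vertical: T_A sin 59° + T_B sin 64° = 320.
Substituting the horizontal relation into the vertical equation gives 1.913 T_A = 320, so T_A = 167.3 N.

T_A ≈ 167 N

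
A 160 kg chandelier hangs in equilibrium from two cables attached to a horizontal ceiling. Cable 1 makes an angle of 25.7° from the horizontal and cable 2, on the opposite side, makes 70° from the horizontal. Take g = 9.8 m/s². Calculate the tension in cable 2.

T_2 ≈ 1420 N

Weight W = 160 × 9.8 = 1568 N acts straight down.
Horizontal: T_1 cos 25.7° = T_2 cos 70°  →  T_1 = 0.3796 T_2.
Vertical: T_1 sin 25.7° + T_2 sin 70° = 1568.
Substituting the horizontal relation into the vertical equation gives 1.104 T_2 = 1568, so T_2 = 1420 N.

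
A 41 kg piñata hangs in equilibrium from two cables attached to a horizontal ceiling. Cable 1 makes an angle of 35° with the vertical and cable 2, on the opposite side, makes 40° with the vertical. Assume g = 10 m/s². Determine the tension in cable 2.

T_2 ≈ 243 N

Angles from the horizontal: cable 1 is 90° − 35° = 55°, cable 2 is 90° − 40° = 50°.
Weight W = 41 × 10 = 410 N acts straight down.
Horizontal: T_1 cos 55° = T_2 cos 50°  →  T_1 = 1.121 T_2.
Vertical: T_1 sin 55° + T_2 sin 50° = 410.
Substituting the horizontal relation into the vertical equation gives 1.684 T_2 = 410, so T_2 = 243.5 N.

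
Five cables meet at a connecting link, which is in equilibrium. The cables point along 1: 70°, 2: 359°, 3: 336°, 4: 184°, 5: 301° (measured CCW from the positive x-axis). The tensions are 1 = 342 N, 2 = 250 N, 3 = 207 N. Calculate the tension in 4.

Resolve: ΣF_x = 342 cos 70° + 250 cos 359° + 207 cos 336° + T_4 cos 184° + T_5 cos 301° = 0.
        ΣF_y = 342 sin 70° + 250 sin 359° + 207 sin 336° + T_4 sin 184° + T_5 sin 301° = 0.
The known terms sum to (556, 232.8) N, so -0.9976 T_4 + 0.5150 T_5 = -556 and -0.0698 T_4 − 0.8572 T_5 = -232.8.
Solving simultaneously: T_4 = 669.5 N, T_5 = 217.1 N.

T_4 ≈ 669 N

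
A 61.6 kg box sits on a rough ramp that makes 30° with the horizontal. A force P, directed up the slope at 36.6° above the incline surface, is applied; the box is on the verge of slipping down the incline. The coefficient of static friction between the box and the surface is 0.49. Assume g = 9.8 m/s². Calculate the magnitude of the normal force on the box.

N ≈ 469 N

On the verge of sliding down the incline, friction equals μN and acts up the slope.
Perpendicular: N + P sin 36.6° = W cos 30° = 522.8 N.
Along incline: P cos 36.6° + μN = W sin 30° with W sin 30° = 301.8 N.
Solving the pair for P and N: P = 89.43 N, N = 469.5 N (and f = μN = 230 N).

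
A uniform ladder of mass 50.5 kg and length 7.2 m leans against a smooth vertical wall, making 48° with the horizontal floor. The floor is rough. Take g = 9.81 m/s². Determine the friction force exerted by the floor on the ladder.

f ≈ 223 N

Torques about the foot: N_wall · 7.2 sin 48° = 50.5×9.81×3.6 cos 48° → N_wall = 223.03 N.
ΣF_x = 0: f_floor = N_wall = 223.03 N.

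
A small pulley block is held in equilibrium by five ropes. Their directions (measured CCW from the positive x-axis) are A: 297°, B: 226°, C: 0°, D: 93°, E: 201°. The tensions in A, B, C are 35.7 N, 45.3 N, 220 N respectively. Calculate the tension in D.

Resolve: ΣF_x = 35.7 cos 297° + 45.3 cos 226° + 220 cos 0° + T_D cos 93° + T_E cos 201° = 0.
        ΣF_y = 35.7 sin 297° + 45.3 sin 226° + 220 sin 0° + T_D sin 93° + T_E sin 201° = 0.
The known terms sum to (204.7, -64.4) N, so -0.0523 T_D − 0.9336 T_E = -204.7 and 0.9986 T_D − 0.3584 T_E = 64.4.
Solving simultaneously: T_D = 140.4 N, T_E = 211.4 N.

T_D ≈ 140 N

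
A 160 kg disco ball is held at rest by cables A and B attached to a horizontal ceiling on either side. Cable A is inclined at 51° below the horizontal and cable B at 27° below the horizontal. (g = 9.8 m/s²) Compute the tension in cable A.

Weight W = 160 × 9.8 = 1568 N acts straight down.
Horizontal: T_A cos 51° = T_B cos 27°  →  T_B = 0.7063 T_A.
Vertical: T_A sin 51° + T_B sin 27° = 1568.
Substituting the horizontal relation into the vertical equation gives 1.098 T_A = 1568, so T_A = 1428 N.

T_A ≈ 1430 N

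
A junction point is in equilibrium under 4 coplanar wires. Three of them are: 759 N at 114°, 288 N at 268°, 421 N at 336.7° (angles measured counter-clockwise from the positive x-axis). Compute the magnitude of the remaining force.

Sum the known components: ΣF_x = 67.9 N, ΣF_y = 239 N.
For equilibrium the remaining force must supply (−ΣF_x, −ΣF_y) = (-67.9, -239) N.
Magnitude = √((-67.9)² + (-239)²) = 248.5 N; direction = atan2(-239, -67.9) = 254.1°.

F ≈ 248 N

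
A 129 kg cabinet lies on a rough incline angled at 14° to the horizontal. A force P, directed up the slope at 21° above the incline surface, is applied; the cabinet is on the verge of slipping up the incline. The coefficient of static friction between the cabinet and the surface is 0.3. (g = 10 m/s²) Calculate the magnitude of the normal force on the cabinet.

N ≈ 1010 N

On the verge of sliding up the incline, friction equals μN and acts down the slope.
Perpendicular: N + P sin 21° = W cos 14° = 1252 N.
Along incline: P cos 21° = W sin 14° + μN  with W sin 14° = 312.1 N.
Solving the pair for P and N: P = 660.4 N, N = 1015 N (and f = μN = 304.5 N).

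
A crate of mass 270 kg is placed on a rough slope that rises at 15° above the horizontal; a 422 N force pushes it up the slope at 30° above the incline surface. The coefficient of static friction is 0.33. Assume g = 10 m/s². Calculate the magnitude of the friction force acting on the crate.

Axes along / perpendicular to the incline. W sin 15° = 698.8 N down-slope; W cos 15° = 2608 N into the surface.
Perpendicular: N = W cos 15° − P sin 30° = 2608 − 211 = 2397 N.
Along incline: P cos 30° + f = W sin 15° (friction acts up-slope) → f = 698.8 − 365.5 = 333.3 N.
|f| = 333.3 N ≤ μN = 791 N, so the crate is indeed static.

f ≈ 333 N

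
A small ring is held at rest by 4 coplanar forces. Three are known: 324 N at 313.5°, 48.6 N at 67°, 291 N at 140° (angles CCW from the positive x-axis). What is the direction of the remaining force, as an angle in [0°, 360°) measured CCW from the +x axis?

Sum the known components: ΣF_x = 19.1 N, ΣF_y = -3.234 N.
For equilibrium the remaining force must supply (−ΣF_x, −ΣF_y) = (-19.1, 3.234) N.
Magnitude = √((-19.1)² + (3.234)²) = 19.37 N; direction = atan2(3.234, -19.1) = 170.4°.

θ ≈ 170°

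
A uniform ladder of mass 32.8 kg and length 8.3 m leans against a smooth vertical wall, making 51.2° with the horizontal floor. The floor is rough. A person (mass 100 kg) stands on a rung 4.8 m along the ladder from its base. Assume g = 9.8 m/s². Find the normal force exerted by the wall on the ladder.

N_wall ≈ 585 N

Torques about the foot: N_wall · 8.3 sin 51.2° = 32.8×9.8×4.15 cos 51.2° + 100×9.8×4.8 cos 51.2° → N_wall = 584.9 N.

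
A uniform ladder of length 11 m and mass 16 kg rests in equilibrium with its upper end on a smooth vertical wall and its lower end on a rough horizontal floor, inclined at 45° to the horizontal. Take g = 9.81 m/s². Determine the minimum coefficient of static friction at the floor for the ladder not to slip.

ΣF_y = 0: N_floor = 16×9.81 = 156.96 N.
Torques about the foot: N_wall · 11 sin 45° = 16×9.81×5.5 cos 45° → N_wall = 78.48 N.
ΣF_x = 0: f_floor = N_wall = 78.48 N.
μ_min = f_floor / N_floor = 78.48 / 156.96 = 0.5.

μ_min ≈ 0.500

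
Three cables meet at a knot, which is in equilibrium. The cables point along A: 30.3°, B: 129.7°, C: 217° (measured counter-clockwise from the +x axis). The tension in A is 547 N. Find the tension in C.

Resolve: ΣF_x = 547 cos 30.3° + T_B cos 129.7° + T_C cos 217° = 0.
        ΣF_y = 547 sin 30.3° + T_B sin 129.7° + T_C sin 217° = 0.
The known terms sum to (472.3, 276) N, so -0.6388 T_B − 0.7986 T_C = -472.3 and 0.7694 T_B − 0.6018 T_C = -276.
Solving simultaneously: T_B = 63.89 N, T_C = 540.3 N.

T_C ≈ 540 N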